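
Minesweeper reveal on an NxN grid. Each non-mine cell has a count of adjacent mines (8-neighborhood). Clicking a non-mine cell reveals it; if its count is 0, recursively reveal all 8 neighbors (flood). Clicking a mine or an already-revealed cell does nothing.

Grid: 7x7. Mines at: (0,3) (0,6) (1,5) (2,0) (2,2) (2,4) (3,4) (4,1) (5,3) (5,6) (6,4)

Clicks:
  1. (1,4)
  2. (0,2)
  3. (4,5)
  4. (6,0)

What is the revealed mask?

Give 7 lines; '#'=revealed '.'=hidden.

Answer: ..#....
....#..
.......
.......
.....#.
###....
###....

Derivation:
Click 1 (1,4) count=3: revealed 1 new [(1,4)] -> total=1
Click 2 (0,2) count=1: revealed 1 new [(0,2)] -> total=2
Click 3 (4,5) count=2: revealed 1 new [(4,5)] -> total=3
Click 4 (6,0) count=0: revealed 6 new [(5,0) (5,1) (5,2) (6,0) (6,1) (6,2)] -> total=9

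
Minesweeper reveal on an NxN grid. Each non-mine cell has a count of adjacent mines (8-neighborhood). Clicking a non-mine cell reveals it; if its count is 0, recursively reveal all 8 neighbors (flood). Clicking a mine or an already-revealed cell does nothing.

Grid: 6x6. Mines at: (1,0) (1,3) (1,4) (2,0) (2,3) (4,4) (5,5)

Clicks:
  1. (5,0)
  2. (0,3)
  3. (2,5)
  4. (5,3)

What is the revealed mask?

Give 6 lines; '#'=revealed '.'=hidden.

Answer: ...#..
......
.....#
####..
####..
####..

Derivation:
Click 1 (5,0) count=0: revealed 12 new [(3,0) (3,1) (3,2) (3,3) (4,0) (4,1) (4,2) (4,3) (5,0) (5,1) (5,2) (5,3)] -> total=12
Click 2 (0,3) count=2: revealed 1 new [(0,3)] -> total=13
Click 3 (2,5) count=1: revealed 1 new [(2,5)] -> total=14
Click 4 (5,3) count=1: revealed 0 new [(none)] -> total=14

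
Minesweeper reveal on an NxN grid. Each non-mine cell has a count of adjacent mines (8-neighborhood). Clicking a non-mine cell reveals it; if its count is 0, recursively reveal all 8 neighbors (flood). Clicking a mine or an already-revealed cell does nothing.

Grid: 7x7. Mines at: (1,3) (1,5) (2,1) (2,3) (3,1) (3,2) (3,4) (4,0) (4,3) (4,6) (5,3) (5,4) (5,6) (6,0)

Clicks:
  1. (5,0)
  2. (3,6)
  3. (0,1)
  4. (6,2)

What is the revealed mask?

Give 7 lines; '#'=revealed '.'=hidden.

Answer: ###....
###....
.......
......#
.......
#......
..#....

Derivation:
Click 1 (5,0) count=2: revealed 1 new [(5,0)] -> total=1
Click 2 (3,6) count=1: revealed 1 new [(3,6)] -> total=2
Click 3 (0,1) count=0: revealed 6 new [(0,0) (0,1) (0,2) (1,0) (1,1) (1,2)] -> total=8
Click 4 (6,2) count=1: revealed 1 new [(6,2)] -> total=9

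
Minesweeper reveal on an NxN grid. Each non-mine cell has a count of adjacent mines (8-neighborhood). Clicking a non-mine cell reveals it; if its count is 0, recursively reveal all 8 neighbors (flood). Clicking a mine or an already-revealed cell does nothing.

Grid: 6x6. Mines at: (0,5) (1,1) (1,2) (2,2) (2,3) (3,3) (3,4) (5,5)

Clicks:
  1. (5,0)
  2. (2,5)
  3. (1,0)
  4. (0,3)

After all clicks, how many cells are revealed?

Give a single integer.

Answer: 18

Derivation:
Click 1 (5,0) count=0: revealed 15 new [(2,0) (2,1) (3,0) (3,1) (3,2) (4,0) (4,1) (4,2) (4,3) (4,4) (5,0) (5,1) (5,2) (5,3) (5,4)] -> total=15
Click 2 (2,5) count=1: revealed 1 new [(2,5)] -> total=16
Click 3 (1,0) count=1: revealed 1 new [(1,0)] -> total=17
Click 4 (0,3) count=1: revealed 1 new [(0,3)] -> total=18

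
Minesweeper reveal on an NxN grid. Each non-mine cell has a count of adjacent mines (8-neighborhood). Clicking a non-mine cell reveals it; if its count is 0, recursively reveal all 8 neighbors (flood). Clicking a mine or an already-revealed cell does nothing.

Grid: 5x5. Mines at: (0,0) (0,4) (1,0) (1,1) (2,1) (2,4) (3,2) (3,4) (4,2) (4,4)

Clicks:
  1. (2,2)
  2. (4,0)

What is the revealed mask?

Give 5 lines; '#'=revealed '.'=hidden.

Click 1 (2,2) count=3: revealed 1 new [(2,2)] -> total=1
Click 2 (4,0) count=0: revealed 4 new [(3,0) (3,1) (4,0) (4,1)] -> total=5

Answer: .....
.....
..#..
##...
##...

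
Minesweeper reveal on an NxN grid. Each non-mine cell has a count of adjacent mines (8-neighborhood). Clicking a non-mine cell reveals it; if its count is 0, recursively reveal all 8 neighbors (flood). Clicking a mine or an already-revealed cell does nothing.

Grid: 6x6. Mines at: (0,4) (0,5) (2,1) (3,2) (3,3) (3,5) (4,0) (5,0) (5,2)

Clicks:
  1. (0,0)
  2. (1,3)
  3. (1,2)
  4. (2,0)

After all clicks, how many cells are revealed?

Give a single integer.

Click 1 (0,0) count=0: revealed 8 new [(0,0) (0,1) (0,2) (0,3) (1,0) (1,1) (1,2) (1,3)] -> total=8
Click 2 (1,3) count=1: revealed 0 new [(none)] -> total=8
Click 3 (1,2) count=1: revealed 0 new [(none)] -> total=8
Click 4 (2,0) count=1: revealed 1 new [(2,0)] -> total=9

Answer: 9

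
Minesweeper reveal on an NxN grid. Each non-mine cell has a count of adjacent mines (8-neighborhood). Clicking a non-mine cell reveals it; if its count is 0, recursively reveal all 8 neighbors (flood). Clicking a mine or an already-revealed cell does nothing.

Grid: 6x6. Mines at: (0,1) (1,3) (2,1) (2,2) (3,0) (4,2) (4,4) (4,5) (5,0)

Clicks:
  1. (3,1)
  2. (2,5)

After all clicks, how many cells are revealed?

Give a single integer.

Answer: 9

Derivation:
Click 1 (3,1) count=4: revealed 1 new [(3,1)] -> total=1
Click 2 (2,5) count=0: revealed 8 new [(0,4) (0,5) (1,4) (1,5) (2,4) (2,5) (3,4) (3,5)] -> total=9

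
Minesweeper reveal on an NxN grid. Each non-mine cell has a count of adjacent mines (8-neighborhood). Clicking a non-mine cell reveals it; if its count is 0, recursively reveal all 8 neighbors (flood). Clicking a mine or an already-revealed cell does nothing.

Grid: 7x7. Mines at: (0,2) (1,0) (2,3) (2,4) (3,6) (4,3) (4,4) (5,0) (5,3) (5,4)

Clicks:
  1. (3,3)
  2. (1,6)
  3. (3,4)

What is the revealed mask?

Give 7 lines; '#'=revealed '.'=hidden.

Answer: ...####
...####
.....##
...##..
.......
.......
.......

Derivation:
Click 1 (3,3) count=4: revealed 1 new [(3,3)] -> total=1
Click 2 (1,6) count=0: revealed 10 new [(0,3) (0,4) (0,5) (0,6) (1,3) (1,4) (1,5) (1,6) (2,5) (2,6)] -> total=11
Click 3 (3,4) count=4: revealed 1 new [(3,4)] -> total=12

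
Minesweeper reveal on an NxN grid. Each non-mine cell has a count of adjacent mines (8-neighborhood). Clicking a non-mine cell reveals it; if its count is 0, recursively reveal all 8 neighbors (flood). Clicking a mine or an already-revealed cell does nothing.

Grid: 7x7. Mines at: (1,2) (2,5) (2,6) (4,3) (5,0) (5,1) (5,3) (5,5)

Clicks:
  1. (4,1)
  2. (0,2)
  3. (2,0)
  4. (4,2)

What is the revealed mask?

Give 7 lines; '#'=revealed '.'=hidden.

Answer: ###....
##.....
###....
###....
###....
.......
.......

Derivation:
Click 1 (4,1) count=2: revealed 1 new [(4,1)] -> total=1
Click 2 (0,2) count=1: revealed 1 new [(0,2)] -> total=2
Click 3 (2,0) count=0: revealed 12 new [(0,0) (0,1) (1,0) (1,1) (2,0) (2,1) (2,2) (3,0) (3,1) (3,2) (4,0) (4,2)] -> total=14
Click 4 (4,2) count=3: revealed 0 new [(none)] -> total=14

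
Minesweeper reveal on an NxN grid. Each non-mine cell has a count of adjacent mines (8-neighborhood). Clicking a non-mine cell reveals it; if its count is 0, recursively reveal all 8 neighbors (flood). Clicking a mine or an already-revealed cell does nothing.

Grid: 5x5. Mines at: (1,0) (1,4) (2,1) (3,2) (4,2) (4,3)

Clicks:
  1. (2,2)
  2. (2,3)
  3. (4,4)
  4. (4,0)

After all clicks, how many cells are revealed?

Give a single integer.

Answer: 7

Derivation:
Click 1 (2,2) count=2: revealed 1 new [(2,2)] -> total=1
Click 2 (2,3) count=2: revealed 1 new [(2,3)] -> total=2
Click 3 (4,4) count=1: revealed 1 new [(4,4)] -> total=3
Click 4 (4,0) count=0: revealed 4 new [(3,0) (3,1) (4,0) (4,1)] -> total=7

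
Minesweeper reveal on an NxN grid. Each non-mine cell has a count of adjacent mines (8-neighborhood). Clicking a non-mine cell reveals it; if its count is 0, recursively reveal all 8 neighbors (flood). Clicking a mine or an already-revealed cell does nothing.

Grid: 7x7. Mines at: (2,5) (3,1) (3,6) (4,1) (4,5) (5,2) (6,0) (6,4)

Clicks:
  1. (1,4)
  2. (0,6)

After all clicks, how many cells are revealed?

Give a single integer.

Click 1 (1,4) count=1: revealed 1 new [(1,4)] -> total=1
Click 2 (0,6) count=0: revealed 24 new [(0,0) (0,1) (0,2) (0,3) (0,4) (0,5) (0,6) (1,0) (1,1) (1,2) (1,3) (1,5) (1,6) (2,0) (2,1) (2,2) (2,3) (2,4) (3,2) (3,3) (3,4) (4,2) (4,3) (4,4)] -> total=25

Answer: 25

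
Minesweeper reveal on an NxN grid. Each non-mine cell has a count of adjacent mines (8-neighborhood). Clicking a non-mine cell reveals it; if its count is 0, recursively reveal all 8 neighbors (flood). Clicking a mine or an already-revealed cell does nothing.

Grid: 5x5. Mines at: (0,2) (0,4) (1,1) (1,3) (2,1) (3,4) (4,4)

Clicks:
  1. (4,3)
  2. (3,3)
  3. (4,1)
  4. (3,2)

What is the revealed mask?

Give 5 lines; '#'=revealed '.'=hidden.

Answer: .....
.....
.....
####.
####.

Derivation:
Click 1 (4,3) count=2: revealed 1 new [(4,3)] -> total=1
Click 2 (3,3) count=2: revealed 1 new [(3,3)] -> total=2
Click 3 (4,1) count=0: revealed 6 new [(3,0) (3,1) (3,2) (4,0) (4,1) (4,2)] -> total=8
Click 4 (3,2) count=1: revealed 0 new [(none)] -> total=8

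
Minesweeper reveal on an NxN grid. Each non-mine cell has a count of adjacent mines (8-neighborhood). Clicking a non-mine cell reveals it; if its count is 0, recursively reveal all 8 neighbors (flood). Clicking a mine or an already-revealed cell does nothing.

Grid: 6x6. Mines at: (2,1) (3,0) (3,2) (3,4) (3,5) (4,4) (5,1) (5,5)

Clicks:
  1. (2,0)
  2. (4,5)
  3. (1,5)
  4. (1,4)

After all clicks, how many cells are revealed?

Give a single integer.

Click 1 (2,0) count=2: revealed 1 new [(2,0)] -> total=1
Click 2 (4,5) count=4: revealed 1 new [(4,5)] -> total=2
Click 3 (1,5) count=0: revealed 16 new [(0,0) (0,1) (0,2) (0,3) (0,4) (0,5) (1,0) (1,1) (1,2) (1,3) (1,4) (1,5) (2,2) (2,3) (2,4) (2,5)] -> total=18
Click 4 (1,4) count=0: revealed 0 new [(none)] -> total=18

Answer: 18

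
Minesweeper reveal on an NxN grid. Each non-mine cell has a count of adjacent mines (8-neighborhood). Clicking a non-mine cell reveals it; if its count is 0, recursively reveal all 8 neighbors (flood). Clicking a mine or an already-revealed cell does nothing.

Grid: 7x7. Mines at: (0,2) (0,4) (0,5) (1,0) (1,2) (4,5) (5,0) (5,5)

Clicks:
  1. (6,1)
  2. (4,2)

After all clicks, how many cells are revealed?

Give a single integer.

Answer: 31

Derivation:
Click 1 (6,1) count=1: revealed 1 new [(6,1)] -> total=1
Click 2 (4,2) count=0: revealed 30 new [(1,3) (1,4) (1,5) (1,6) (2,0) (2,1) (2,2) (2,3) (2,4) (2,5) (2,6) (3,0) (3,1) (3,2) (3,3) (3,4) (3,5) (3,6) (4,0) (4,1) (4,2) (4,3) (4,4) (5,1) (5,2) (5,3) (5,4) (6,2) (6,3) (6,4)] -> total=31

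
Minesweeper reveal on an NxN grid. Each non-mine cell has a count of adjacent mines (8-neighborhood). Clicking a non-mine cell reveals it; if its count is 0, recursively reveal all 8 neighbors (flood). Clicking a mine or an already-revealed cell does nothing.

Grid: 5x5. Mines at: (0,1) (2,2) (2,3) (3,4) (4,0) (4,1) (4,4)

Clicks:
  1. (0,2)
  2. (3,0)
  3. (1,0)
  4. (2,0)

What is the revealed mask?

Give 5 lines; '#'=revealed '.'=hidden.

Click 1 (0,2) count=1: revealed 1 new [(0,2)] -> total=1
Click 2 (3,0) count=2: revealed 1 new [(3,0)] -> total=2
Click 3 (1,0) count=1: revealed 1 new [(1,0)] -> total=3
Click 4 (2,0) count=0: revealed 4 new [(1,1) (2,0) (2,1) (3,1)] -> total=7

Answer: ..#..
##...
##...
##...
.....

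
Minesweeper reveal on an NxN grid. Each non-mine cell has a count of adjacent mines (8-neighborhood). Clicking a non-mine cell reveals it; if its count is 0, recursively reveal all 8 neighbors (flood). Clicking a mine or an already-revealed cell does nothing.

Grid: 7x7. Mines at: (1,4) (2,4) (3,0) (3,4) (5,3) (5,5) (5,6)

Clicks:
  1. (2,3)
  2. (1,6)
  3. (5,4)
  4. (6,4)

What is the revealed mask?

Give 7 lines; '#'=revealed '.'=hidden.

Answer: .....##
.....##
...#.##
.....##
.....##
....#..
....#..

Derivation:
Click 1 (2,3) count=3: revealed 1 new [(2,3)] -> total=1
Click 2 (1,6) count=0: revealed 10 new [(0,5) (0,6) (1,5) (1,6) (2,5) (2,6) (3,5) (3,6) (4,5) (4,6)] -> total=11
Click 3 (5,4) count=2: revealed 1 new [(5,4)] -> total=12
Click 4 (6,4) count=2: revealed 1 new [(6,4)] -> total=13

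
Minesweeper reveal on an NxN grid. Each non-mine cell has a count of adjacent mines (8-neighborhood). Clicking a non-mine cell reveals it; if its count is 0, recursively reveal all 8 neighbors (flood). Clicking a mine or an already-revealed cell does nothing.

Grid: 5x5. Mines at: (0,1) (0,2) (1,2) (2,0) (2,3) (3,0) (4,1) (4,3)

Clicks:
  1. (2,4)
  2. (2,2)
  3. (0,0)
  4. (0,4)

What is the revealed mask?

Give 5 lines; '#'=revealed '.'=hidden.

Click 1 (2,4) count=1: revealed 1 new [(2,4)] -> total=1
Click 2 (2,2) count=2: revealed 1 new [(2,2)] -> total=2
Click 3 (0,0) count=1: revealed 1 new [(0,0)] -> total=3
Click 4 (0,4) count=0: revealed 4 new [(0,3) (0,4) (1,3) (1,4)] -> total=7

Answer: #..##
...##
..#.#
.....
.....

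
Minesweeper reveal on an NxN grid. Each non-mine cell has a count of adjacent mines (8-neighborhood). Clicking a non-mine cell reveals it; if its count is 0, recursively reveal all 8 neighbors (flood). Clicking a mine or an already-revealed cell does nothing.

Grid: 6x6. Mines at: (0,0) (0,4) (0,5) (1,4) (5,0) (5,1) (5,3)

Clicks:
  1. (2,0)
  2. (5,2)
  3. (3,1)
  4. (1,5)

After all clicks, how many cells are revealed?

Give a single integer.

Answer: 29

Derivation:
Click 1 (2,0) count=0: revealed 27 new [(0,1) (0,2) (0,3) (1,0) (1,1) (1,2) (1,3) (2,0) (2,1) (2,2) (2,3) (2,4) (2,5) (3,0) (3,1) (3,2) (3,3) (3,4) (3,5) (4,0) (4,1) (4,2) (4,3) (4,4) (4,5) (5,4) (5,5)] -> total=27
Click 2 (5,2) count=2: revealed 1 new [(5,2)] -> total=28
Click 3 (3,1) count=0: revealed 0 new [(none)] -> total=28
Click 4 (1,5) count=3: revealed 1 new [(1,5)] -> total=29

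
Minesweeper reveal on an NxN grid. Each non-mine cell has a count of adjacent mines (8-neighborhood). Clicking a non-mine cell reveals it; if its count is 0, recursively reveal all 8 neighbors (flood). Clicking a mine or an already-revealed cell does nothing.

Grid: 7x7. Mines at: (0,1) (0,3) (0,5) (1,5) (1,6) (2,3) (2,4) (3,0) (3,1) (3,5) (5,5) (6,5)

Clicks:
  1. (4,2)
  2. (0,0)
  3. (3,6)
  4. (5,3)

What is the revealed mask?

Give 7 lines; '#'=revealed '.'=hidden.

Answer: #......
.......
.......
..###.#
#####..
#####..
#####..

Derivation:
Click 1 (4,2) count=1: revealed 1 new [(4,2)] -> total=1
Click 2 (0,0) count=1: revealed 1 new [(0,0)] -> total=2
Click 3 (3,6) count=1: revealed 1 new [(3,6)] -> total=3
Click 4 (5,3) count=0: revealed 17 new [(3,2) (3,3) (3,4) (4,0) (4,1) (4,3) (4,4) (5,0) (5,1) (5,2) (5,3) (5,4) (6,0) (6,1) (6,2) (6,3) (6,4)] -> total=20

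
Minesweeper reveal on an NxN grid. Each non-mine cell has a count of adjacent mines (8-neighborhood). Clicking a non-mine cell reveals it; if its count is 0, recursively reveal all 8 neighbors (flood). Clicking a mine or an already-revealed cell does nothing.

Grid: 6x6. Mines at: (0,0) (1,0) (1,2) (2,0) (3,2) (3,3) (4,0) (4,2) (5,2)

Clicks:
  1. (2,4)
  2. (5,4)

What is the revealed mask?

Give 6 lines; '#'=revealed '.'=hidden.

Click 1 (2,4) count=1: revealed 1 new [(2,4)] -> total=1
Click 2 (5,4) count=0: revealed 16 new [(0,3) (0,4) (0,5) (1,3) (1,4) (1,5) (2,3) (2,5) (3,4) (3,5) (4,3) (4,4) (4,5) (5,3) (5,4) (5,5)] -> total=17

Answer: ...###
...###
...###
....##
...###
...###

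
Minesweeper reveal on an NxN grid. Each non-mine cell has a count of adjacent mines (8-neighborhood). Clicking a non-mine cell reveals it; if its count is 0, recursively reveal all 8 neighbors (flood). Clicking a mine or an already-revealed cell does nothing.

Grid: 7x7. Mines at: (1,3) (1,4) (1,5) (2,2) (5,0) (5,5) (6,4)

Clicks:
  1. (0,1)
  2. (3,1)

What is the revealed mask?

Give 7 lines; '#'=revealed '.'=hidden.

Click 1 (0,1) count=0: revealed 12 new [(0,0) (0,1) (0,2) (1,0) (1,1) (1,2) (2,0) (2,1) (3,0) (3,1) (4,0) (4,1)] -> total=12
Click 2 (3,1) count=1: revealed 0 new [(none)] -> total=12

Answer: ###....
###....
##.....
##.....
##.....
.......
.......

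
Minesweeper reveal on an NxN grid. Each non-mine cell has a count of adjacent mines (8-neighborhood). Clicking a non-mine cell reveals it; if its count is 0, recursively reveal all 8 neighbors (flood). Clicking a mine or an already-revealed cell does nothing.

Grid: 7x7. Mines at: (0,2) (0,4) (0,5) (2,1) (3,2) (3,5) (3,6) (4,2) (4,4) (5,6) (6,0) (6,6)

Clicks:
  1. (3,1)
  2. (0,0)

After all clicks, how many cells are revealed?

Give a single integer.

Click 1 (3,1) count=3: revealed 1 new [(3,1)] -> total=1
Click 2 (0,0) count=0: revealed 4 new [(0,0) (0,1) (1,0) (1,1)] -> total=5

Answer: 5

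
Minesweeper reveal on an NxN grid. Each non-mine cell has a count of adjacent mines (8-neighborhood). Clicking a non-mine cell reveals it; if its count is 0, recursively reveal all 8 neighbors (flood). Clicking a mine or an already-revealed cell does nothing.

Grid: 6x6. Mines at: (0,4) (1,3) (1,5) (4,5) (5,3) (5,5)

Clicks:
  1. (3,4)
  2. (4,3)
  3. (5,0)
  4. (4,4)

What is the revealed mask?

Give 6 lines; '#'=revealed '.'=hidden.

Click 1 (3,4) count=1: revealed 1 new [(3,4)] -> total=1
Click 2 (4,3) count=1: revealed 1 new [(4,3)] -> total=2
Click 3 (5,0) count=0: revealed 22 new [(0,0) (0,1) (0,2) (1,0) (1,1) (1,2) (2,0) (2,1) (2,2) (2,3) (2,4) (3,0) (3,1) (3,2) (3,3) (4,0) (4,1) (4,2) (4,4) (5,0) (5,1) (5,2)] -> total=24
Click 4 (4,4) count=3: revealed 0 new [(none)] -> total=24

Answer: ###...
###...
#####.
#####.
#####.
###...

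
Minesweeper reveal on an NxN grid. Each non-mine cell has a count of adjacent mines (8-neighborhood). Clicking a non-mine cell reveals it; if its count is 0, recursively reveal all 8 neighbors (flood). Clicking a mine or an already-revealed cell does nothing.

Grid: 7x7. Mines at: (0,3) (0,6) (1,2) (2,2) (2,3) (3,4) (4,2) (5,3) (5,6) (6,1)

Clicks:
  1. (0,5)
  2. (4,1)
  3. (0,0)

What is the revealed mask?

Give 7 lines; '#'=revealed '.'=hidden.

Answer: ##...#.
##.....
##.....
##.....
##.....
##.....
.......

Derivation:
Click 1 (0,5) count=1: revealed 1 new [(0,5)] -> total=1
Click 2 (4,1) count=1: revealed 1 new [(4,1)] -> total=2
Click 3 (0,0) count=0: revealed 11 new [(0,0) (0,1) (1,0) (1,1) (2,0) (2,1) (3,0) (3,1) (4,0) (5,0) (5,1)] -> total=13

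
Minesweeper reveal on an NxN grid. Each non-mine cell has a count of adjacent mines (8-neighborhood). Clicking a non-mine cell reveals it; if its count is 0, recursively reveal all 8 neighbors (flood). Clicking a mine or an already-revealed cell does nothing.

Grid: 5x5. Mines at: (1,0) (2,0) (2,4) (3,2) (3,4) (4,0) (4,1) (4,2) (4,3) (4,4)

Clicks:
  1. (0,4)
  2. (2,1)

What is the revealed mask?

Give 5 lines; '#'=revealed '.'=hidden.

Answer: .####
.####
.###.
.....
.....

Derivation:
Click 1 (0,4) count=0: revealed 11 new [(0,1) (0,2) (0,3) (0,4) (1,1) (1,2) (1,3) (1,4) (2,1) (2,2) (2,3)] -> total=11
Click 2 (2,1) count=3: revealed 0 new [(none)] -> total=11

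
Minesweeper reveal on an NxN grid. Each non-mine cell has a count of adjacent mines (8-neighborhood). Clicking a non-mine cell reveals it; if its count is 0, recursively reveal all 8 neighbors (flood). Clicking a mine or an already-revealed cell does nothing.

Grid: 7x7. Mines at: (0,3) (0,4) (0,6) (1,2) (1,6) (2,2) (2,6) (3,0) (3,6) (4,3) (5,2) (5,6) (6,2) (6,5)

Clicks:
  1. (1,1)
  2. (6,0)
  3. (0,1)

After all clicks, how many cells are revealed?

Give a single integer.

Click 1 (1,1) count=2: revealed 1 new [(1,1)] -> total=1
Click 2 (6,0) count=0: revealed 6 new [(4,0) (4,1) (5,0) (5,1) (6,0) (6,1)] -> total=7
Click 3 (0,1) count=1: revealed 1 new [(0,1)] -> total=8

Answer: 8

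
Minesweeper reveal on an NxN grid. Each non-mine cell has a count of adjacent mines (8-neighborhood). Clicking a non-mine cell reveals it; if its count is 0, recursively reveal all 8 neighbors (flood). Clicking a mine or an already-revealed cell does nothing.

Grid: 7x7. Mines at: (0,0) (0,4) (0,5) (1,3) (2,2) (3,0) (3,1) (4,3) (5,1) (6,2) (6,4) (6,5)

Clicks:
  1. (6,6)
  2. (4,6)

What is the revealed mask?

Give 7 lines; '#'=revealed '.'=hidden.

Click 1 (6,6) count=1: revealed 1 new [(6,6)] -> total=1
Click 2 (4,6) count=0: revealed 15 new [(1,4) (1,5) (1,6) (2,4) (2,5) (2,6) (3,4) (3,5) (3,6) (4,4) (4,5) (4,6) (5,4) (5,5) (5,6)] -> total=16

Answer: .......
....###
....###
....###
....###
....###
......#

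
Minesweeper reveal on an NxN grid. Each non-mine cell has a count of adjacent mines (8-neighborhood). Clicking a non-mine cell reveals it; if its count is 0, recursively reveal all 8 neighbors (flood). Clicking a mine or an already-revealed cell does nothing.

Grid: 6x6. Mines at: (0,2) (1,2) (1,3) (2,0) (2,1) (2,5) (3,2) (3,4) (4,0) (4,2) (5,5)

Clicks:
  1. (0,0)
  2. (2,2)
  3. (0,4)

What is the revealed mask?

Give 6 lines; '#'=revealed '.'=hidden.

Answer: ##..#.
##....
..#...
......
......
......

Derivation:
Click 1 (0,0) count=0: revealed 4 new [(0,0) (0,1) (1,0) (1,1)] -> total=4
Click 2 (2,2) count=4: revealed 1 new [(2,2)] -> total=5
Click 3 (0,4) count=1: revealed 1 new [(0,4)] -> total=6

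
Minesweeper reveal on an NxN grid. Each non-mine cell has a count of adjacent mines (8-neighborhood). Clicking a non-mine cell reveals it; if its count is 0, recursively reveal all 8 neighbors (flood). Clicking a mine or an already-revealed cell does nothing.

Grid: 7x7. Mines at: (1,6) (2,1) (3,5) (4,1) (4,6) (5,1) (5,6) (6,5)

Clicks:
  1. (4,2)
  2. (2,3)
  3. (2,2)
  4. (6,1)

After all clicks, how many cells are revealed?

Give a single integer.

Answer: 29

Derivation:
Click 1 (4,2) count=2: revealed 1 new [(4,2)] -> total=1
Click 2 (2,3) count=0: revealed 27 new [(0,0) (0,1) (0,2) (0,3) (0,4) (0,5) (1,0) (1,1) (1,2) (1,3) (1,4) (1,5) (2,2) (2,3) (2,4) (2,5) (3,2) (3,3) (3,4) (4,3) (4,4) (5,2) (5,3) (5,4) (6,2) (6,3) (6,4)] -> total=28
Click 3 (2,2) count=1: revealed 0 new [(none)] -> total=28
Click 4 (6,1) count=1: revealed 1 new [(6,1)] -> total=29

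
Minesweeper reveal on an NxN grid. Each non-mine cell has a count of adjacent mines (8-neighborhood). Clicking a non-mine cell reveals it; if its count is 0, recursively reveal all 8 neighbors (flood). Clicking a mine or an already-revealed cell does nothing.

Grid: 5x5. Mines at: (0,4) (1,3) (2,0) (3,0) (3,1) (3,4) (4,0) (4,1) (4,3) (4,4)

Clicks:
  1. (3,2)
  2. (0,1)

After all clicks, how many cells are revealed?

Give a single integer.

Answer: 7

Derivation:
Click 1 (3,2) count=3: revealed 1 new [(3,2)] -> total=1
Click 2 (0,1) count=0: revealed 6 new [(0,0) (0,1) (0,2) (1,0) (1,1) (1,2)] -> total=7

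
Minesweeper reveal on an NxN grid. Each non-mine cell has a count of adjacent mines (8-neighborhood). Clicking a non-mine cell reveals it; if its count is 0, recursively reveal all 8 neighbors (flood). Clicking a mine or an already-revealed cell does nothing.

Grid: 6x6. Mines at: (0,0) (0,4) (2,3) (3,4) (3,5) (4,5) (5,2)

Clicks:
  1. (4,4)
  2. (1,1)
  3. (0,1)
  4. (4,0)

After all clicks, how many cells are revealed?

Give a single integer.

Answer: 16

Derivation:
Click 1 (4,4) count=3: revealed 1 new [(4,4)] -> total=1
Click 2 (1,1) count=1: revealed 1 new [(1,1)] -> total=2
Click 3 (0,1) count=1: revealed 1 new [(0,1)] -> total=3
Click 4 (4,0) count=0: revealed 13 new [(1,0) (1,2) (2,0) (2,1) (2,2) (3,0) (3,1) (3,2) (4,0) (4,1) (4,2) (5,0) (5,1)] -> total=16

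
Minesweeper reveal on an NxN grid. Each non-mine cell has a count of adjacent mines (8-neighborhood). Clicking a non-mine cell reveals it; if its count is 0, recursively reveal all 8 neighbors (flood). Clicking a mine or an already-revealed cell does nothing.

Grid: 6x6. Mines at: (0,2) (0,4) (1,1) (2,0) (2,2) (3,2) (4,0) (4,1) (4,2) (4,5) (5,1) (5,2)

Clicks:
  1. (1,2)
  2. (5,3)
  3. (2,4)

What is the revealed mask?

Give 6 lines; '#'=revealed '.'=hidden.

Click 1 (1,2) count=3: revealed 1 new [(1,2)] -> total=1
Click 2 (5,3) count=2: revealed 1 new [(5,3)] -> total=2
Click 3 (2,4) count=0: revealed 9 new [(1,3) (1,4) (1,5) (2,3) (2,4) (2,5) (3,3) (3,4) (3,5)] -> total=11

Answer: ......
..####
...###
...###
......
...#..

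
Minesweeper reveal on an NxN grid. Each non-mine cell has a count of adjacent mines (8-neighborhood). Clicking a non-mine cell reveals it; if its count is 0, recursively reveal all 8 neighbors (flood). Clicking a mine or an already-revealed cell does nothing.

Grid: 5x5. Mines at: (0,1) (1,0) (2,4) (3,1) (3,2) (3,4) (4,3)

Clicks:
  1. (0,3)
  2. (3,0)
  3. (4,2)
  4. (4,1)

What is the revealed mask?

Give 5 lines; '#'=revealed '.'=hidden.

Answer: ..###
..###
.....
#....
.##..

Derivation:
Click 1 (0,3) count=0: revealed 6 new [(0,2) (0,3) (0,4) (1,2) (1,3) (1,4)] -> total=6
Click 2 (3,0) count=1: revealed 1 new [(3,0)] -> total=7
Click 3 (4,2) count=3: revealed 1 new [(4,2)] -> total=8
Click 4 (4,1) count=2: revealed 1 new [(4,1)] -> total=9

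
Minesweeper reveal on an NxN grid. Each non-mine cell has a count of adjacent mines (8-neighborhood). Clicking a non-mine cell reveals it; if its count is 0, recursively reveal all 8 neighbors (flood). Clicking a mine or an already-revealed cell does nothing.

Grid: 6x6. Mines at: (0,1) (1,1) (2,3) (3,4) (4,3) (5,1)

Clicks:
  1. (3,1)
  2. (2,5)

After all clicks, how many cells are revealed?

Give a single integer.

Answer: 10

Derivation:
Click 1 (3,1) count=0: revealed 9 new [(2,0) (2,1) (2,2) (3,0) (3,1) (3,2) (4,0) (4,1) (4,2)] -> total=9
Click 2 (2,5) count=1: revealed 1 new [(2,5)] -> total=10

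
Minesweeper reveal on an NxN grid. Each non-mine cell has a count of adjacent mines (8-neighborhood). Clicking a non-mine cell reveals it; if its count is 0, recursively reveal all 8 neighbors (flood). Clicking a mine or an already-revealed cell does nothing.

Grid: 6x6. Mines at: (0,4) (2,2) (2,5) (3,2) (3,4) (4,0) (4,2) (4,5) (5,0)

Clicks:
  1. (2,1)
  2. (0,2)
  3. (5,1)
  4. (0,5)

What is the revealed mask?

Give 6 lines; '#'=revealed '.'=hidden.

Answer: ####.#
####..
##....
##....
......
.#....

Derivation:
Click 1 (2,1) count=2: revealed 1 new [(2,1)] -> total=1
Click 2 (0,2) count=0: revealed 11 new [(0,0) (0,1) (0,2) (0,3) (1,0) (1,1) (1,2) (1,3) (2,0) (3,0) (3,1)] -> total=12
Click 3 (5,1) count=3: revealed 1 new [(5,1)] -> total=13
Click 4 (0,5) count=1: revealed 1 new [(0,5)] -> total=14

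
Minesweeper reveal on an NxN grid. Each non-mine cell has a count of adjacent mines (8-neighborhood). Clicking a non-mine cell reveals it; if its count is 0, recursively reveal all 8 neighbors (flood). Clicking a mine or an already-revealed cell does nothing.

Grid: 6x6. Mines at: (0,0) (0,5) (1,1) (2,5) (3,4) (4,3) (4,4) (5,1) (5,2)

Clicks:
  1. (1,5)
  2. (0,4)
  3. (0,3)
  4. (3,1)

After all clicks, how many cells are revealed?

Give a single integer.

Click 1 (1,5) count=2: revealed 1 new [(1,5)] -> total=1
Click 2 (0,4) count=1: revealed 1 new [(0,4)] -> total=2
Click 3 (0,3) count=0: revealed 8 new [(0,2) (0,3) (1,2) (1,3) (1,4) (2,2) (2,3) (2,4)] -> total=10
Click 4 (3,1) count=0: revealed 8 new [(2,0) (2,1) (3,0) (3,1) (3,2) (4,0) (4,1) (4,2)] -> total=18

Answer: 18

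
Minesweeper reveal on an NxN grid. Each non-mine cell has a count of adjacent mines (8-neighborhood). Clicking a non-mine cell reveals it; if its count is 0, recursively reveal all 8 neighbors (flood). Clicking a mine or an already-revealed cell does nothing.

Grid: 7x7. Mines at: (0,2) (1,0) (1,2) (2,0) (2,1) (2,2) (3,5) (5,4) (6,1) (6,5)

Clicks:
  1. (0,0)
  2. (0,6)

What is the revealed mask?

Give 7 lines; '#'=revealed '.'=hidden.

Answer: #..####
...####
...####
.......
.......
.......
.......

Derivation:
Click 1 (0,0) count=1: revealed 1 new [(0,0)] -> total=1
Click 2 (0,6) count=0: revealed 12 new [(0,3) (0,4) (0,5) (0,6) (1,3) (1,4) (1,5) (1,6) (2,3) (2,4) (2,5) (2,6)] -> total=13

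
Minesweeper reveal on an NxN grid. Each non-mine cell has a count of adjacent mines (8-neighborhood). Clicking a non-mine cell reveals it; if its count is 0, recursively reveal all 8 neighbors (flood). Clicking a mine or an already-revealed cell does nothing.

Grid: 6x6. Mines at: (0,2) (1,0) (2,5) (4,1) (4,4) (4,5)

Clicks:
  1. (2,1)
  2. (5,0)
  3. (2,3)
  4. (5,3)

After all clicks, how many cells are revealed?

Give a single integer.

Click 1 (2,1) count=1: revealed 1 new [(2,1)] -> total=1
Click 2 (5,0) count=1: revealed 1 new [(5,0)] -> total=2
Click 3 (2,3) count=0: revealed 11 new [(1,1) (1,2) (1,3) (1,4) (2,2) (2,3) (2,4) (3,1) (3,2) (3,3) (3,4)] -> total=13
Click 4 (5,3) count=1: revealed 1 new [(5,3)] -> total=14

Answer: 14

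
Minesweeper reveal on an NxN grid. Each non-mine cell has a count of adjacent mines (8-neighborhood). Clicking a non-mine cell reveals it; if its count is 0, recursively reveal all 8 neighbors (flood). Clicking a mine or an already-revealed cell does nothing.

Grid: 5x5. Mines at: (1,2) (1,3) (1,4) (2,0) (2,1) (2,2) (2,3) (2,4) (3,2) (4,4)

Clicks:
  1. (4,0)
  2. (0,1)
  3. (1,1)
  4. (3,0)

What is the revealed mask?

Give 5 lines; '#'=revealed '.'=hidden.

Answer: .#...
.#...
.....
##...
##...

Derivation:
Click 1 (4,0) count=0: revealed 4 new [(3,0) (3,1) (4,0) (4,1)] -> total=4
Click 2 (0,1) count=1: revealed 1 new [(0,1)] -> total=5
Click 3 (1,1) count=4: revealed 1 new [(1,1)] -> total=6
Click 4 (3,0) count=2: revealed 0 new [(none)] -> total=6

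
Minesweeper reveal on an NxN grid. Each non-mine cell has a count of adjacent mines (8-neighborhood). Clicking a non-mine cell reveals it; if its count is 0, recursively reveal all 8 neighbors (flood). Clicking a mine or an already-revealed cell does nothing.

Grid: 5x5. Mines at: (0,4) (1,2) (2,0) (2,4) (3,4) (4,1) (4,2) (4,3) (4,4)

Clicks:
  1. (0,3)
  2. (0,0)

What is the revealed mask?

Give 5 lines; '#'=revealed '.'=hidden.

Click 1 (0,3) count=2: revealed 1 new [(0,3)] -> total=1
Click 2 (0,0) count=0: revealed 4 new [(0,0) (0,1) (1,0) (1,1)] -> total=5

Answer: ##.#.
##...
.....
.....
.....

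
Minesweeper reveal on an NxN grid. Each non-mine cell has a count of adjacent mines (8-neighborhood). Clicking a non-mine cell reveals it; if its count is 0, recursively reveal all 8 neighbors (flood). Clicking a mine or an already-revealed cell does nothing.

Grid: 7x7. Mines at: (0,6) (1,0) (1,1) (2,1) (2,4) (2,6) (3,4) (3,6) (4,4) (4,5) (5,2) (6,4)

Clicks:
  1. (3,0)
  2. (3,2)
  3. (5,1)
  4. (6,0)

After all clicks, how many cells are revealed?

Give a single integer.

Click 1 (3,0) count=1: revealed 1 new [(3,0)] -> total=1
Click 2 (3,2) count=1: revealed 1 new [(3,2)] -> total=2
Click 3 (5,1) count=1: revealed 1 new [(5,1)] -> total=3
Click 4 (6,0) count=0: revealed 6 new [(3,1) (4,0) (4,1) (5,0) (6,0) (6,1)] -> total=9

Answer: 9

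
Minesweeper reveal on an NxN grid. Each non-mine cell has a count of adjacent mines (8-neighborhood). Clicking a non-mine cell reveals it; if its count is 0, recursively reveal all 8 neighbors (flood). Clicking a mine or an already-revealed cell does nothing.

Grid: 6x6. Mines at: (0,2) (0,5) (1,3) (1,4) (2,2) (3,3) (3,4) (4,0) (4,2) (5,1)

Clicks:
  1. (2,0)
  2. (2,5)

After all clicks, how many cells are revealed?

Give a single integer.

Answer: 9

Derivation:
Click 1 (2,0) count=0: revealed 8 new [(0,0) (0,1) (1,0) (1,1) (2,0) (2,1) (3,0) (3,1)] -> total=8
Click 2 (2,5) count=2: revealed 1 new [(2,5)] -> total=9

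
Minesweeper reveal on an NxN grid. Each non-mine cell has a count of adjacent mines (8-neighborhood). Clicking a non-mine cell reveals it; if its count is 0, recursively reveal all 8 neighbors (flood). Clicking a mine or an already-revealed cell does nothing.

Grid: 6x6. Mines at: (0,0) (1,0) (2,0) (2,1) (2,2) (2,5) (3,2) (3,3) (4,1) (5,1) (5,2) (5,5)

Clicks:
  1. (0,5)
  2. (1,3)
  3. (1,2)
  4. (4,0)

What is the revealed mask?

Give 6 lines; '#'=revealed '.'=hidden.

Click 1 (0,5) count=0: revealed 10 new [(0,1) (0,2) (0,3) (0,4) (0,5) (1,1) (1,2) (1,3) (1,4) (1,5)] -> total=10
Click 2 (1,3) count=1: revealed 0 new [(none)] -> total=10
Click 3 (1,2) count=2: revealed 0 new [(none)] -> total=10
Click 4 (4,0) count=2: revealed 1 new [(4,0)] -> total=11

Answer: .#####
.#####
......
......
#.....
......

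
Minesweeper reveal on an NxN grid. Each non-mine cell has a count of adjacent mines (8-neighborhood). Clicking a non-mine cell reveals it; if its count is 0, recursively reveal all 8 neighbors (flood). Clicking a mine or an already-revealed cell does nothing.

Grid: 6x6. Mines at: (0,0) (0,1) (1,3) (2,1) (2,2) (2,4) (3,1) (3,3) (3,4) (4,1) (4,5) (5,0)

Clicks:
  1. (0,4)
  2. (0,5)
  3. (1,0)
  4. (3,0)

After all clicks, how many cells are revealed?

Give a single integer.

Click 1 (0,4) count=1: revealed 1 new [(0,4)] -> total=1
Click 2 (0,5) count=0: revealed 3 new [(0,5) (1,4) (1,5)] -> total=4
Click 3 (1,0) count=3: revealed 1 new [(1,0)] -> total=5
Click 4 (3,0) count=3: revealed 1 new [(3,0)] -> total=6

Answer: 6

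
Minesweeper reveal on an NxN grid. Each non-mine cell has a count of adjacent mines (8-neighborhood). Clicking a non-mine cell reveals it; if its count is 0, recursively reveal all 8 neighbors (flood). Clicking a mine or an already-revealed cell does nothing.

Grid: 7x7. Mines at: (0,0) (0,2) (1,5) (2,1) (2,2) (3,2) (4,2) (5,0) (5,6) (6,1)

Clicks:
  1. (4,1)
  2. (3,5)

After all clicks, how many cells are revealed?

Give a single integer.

Click 1 (4,1) count=3: revealed 1 new [(4,1)] -> total=1
Click 2 (3,5) count=0: revealed 20 new [(2,3) (2,4) (2,5) (2,6) (3,3) (3,4) (3,5) (3,6) (4,3) (4,4) (4,5) (4,6) (5,2) (5,3) (5,4) (5,5) (6,2) (6,3) (6,4) (6,5)] -> total=21

Answer: 21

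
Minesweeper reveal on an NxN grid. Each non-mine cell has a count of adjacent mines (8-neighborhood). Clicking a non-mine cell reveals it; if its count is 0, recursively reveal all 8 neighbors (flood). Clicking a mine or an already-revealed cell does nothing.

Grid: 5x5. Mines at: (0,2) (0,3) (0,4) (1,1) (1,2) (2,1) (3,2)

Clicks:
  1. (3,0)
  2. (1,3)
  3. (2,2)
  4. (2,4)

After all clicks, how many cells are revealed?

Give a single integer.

Click 1 (3,0) count=1: revealed 1 new [(3,0)] -> total=1
Click 2 (1,3) count=4: revealed 1 new [(1,3)] -> total=2
Click 3 (2,2) count=4: revealed 1 new [(2,2)] -> total=3
Click 4 (2,4) count=0: revealed 7 new [(1,4) (2,3) (2,4) (3,3) (3,4) (4,3) (4,4)] -> total=10

Answer: 10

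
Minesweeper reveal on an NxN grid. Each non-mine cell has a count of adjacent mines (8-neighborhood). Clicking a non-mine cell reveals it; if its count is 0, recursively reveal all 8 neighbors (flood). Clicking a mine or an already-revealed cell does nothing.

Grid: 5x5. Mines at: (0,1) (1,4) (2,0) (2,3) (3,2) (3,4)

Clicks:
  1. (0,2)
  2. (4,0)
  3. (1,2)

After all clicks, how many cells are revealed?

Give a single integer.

Answer: 6

Derivation:
Click 1 (0,2) count=1: revealed 1 new [(0,2)] -> total=1
Click 2 (4,0) count=0: revealed 4 new [(3,0) (3,1) (4,0) (4,1)] -> total=5
Click 3 (1,2) count=2: revealed 1 new [(1,2)] -> total=6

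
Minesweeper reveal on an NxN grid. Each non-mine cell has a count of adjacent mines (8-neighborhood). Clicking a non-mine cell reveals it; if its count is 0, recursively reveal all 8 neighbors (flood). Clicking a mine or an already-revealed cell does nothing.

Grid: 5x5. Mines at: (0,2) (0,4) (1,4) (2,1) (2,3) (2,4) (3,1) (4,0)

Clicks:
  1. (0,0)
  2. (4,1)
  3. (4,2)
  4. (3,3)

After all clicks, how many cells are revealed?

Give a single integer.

Click 1 (0,0) count=0: revealed 4 new [(0,0) (0,1) (1,0) (1,1)] -> total=4
Click 2 (4,1) count=2: revealed 1 new [(4,1)] -> total=5
Click 3 (4,2) count=1: revealed 1 new [(4,2)] -> total=6
Click 4 (3,3) count=2: revealed 1 new [(3,3)] -> total=7

Answer: 7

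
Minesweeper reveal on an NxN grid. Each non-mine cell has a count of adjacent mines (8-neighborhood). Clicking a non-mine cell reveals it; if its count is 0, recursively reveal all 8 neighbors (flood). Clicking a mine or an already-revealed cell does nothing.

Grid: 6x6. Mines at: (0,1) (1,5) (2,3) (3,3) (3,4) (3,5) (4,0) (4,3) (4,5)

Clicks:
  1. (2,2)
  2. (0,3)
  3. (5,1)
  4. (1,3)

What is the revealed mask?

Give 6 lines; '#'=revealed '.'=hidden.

Answer: ..###.
..###.
..#...
......
......
.#....

Derivation:
Click 1 (2,2) count=2: revealed 1 new [(2,2)] -> total=1
Click 2 (0,3) count=0: revealed 6 new [(0,2) (0,3) (0,4) (1,2) (1,3) (1,4)] -> total=7
Click 3 (5,1) count=1: revealed 1 new [(5,1)] -> total=8
Click 4 (1,3) count=1: revealed 0 new [(none)] -> total=8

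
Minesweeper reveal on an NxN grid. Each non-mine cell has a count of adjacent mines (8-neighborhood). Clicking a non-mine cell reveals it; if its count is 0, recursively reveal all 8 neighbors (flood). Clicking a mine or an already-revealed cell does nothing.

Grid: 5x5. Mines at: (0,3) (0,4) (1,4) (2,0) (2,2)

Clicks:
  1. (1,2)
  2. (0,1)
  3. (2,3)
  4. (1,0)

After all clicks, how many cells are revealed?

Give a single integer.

Click 1 (1,2) count=2: revealed 1 new [(1,2)] -> total=1
Click 2 (0,1) count=0: revealed 5 new [(0,0) (0,1) (0,2) (1,0) (1,1)] -> total=6
Click 3 (2,3) count=2: revealed 1 new [(2,3)] -> total=7
Click 4 (1,0) count=1: revealed 0 new [(none)] -> total=7

Answer: 7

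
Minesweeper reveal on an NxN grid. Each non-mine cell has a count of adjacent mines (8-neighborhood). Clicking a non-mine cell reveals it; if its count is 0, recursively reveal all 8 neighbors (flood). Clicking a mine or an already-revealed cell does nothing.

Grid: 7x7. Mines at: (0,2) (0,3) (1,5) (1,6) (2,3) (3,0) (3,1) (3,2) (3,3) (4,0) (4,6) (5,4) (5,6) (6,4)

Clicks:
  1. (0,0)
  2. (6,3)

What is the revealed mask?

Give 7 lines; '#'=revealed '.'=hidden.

Answer: ##.....
##.....
##.....
.......
.......
.......
...#...

Derivation:
Click 1 (0,0) count=0: revealed 6 new [(0,0) (0,1) (1,0) (1,1) (2,0) (2,1)] -> total=6
Click 2 (6,3) count=2: revealed 1 new [(6,3)] -> total=7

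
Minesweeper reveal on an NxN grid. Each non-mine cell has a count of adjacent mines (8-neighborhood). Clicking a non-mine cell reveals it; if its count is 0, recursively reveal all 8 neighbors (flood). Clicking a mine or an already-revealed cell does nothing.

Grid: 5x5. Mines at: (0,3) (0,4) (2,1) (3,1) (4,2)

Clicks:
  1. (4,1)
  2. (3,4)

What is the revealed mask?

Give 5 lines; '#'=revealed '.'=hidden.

Answer: .....
..###
..###
..###
.#.##

Derivation:
Click 1 (4,1) count=2: revealed 1 new [(4,1)] -> total=1
Click 2 (3,4) count=0: revealed 11 new [(1,2) (1,3) (1,4) (2,2) (2,3) (2,4) (3,2) (3,3) (3,4) (4,3) (4,4)] -> total=12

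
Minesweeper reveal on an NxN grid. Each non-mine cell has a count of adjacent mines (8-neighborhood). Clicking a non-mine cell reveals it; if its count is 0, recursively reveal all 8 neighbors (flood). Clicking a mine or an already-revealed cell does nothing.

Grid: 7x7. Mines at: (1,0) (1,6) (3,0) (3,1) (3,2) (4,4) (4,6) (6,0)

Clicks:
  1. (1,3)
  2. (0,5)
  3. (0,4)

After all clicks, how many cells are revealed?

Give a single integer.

Answer: 18

Derivation:
Click 1 (1,3) count=0: revealed 18 new [(0,1) (0,2) (0,3) (0,4) (0,5) (1,1) (1,2) (1,3) (1,4) (1,5) (2,1) (2,2) (2,3) (2,4) (2,5) (3,3) (3,4) (3,5)] -> total=18
Click 2 (0,5) count=1: revealed 0 new [(none)] -> total=18
Click 3 (0,4) count=0: revealed 0 new [(none)] -> total=18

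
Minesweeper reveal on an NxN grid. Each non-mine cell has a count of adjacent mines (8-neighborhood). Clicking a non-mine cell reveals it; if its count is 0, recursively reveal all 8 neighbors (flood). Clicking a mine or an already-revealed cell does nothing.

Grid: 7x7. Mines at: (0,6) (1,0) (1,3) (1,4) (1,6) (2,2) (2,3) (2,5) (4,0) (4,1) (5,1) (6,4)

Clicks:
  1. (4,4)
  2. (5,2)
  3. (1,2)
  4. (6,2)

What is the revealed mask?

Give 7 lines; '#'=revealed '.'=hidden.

Answer: .......
..#....
.......
..#####
..#####
..#####
..#..##

Derivation:
Click 1 (4,4) count=0: revealed 17 new [(3,2) (3,3) (3,4) (3,5) (3,6) (4,2) (4,3) (4,4) (4,5) (4,6) (5,2) (5,3) (5,4) (5,5) (5,6) (6,5) (6,6)] -> total=17
Click 2 (5,2) count=2: revealed 0 new [(none)] -> total=17
Click 3 (1,2) count=3: revealed 1 new [(1,2)] -> total=18
Click 4 (6,2) count=1: revealed 1 new [(6,2)] -> total=19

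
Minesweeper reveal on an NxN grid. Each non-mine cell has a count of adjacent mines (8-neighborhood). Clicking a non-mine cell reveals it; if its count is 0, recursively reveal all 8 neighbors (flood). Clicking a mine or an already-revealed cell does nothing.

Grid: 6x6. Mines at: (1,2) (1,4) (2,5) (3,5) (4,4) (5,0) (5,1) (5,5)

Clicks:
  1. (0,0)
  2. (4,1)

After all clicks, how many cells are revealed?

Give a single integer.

Answer: 16

Derivation:
Click 1 (0,0) count=0: revealed 16 new [(0,0) (0,1) (1,0) (1,1) (2,0) (2,1) (2,2) (2,3) (3,0) (3,1) (3,2) (3,3) (4,0) (4,1) (4,2) (4,3)] -> total=16
Click 2 (4,1) count=2: revealed 0 new [(none)] -> total=16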